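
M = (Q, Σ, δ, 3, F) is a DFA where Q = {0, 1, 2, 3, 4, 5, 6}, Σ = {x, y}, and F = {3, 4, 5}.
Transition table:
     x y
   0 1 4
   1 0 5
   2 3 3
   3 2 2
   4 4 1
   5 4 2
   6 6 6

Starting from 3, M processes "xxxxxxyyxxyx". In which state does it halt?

3

3 --x--> 2
2 --x--> 3
3 --x--> 2
2 --x--> 3
3 --x--> 2
2 --x--> 3
3 --y--> 2
2 --y--> 3
3 --x--> 2
2 --x--> 3
3 --y--> 2
2 --x--> 3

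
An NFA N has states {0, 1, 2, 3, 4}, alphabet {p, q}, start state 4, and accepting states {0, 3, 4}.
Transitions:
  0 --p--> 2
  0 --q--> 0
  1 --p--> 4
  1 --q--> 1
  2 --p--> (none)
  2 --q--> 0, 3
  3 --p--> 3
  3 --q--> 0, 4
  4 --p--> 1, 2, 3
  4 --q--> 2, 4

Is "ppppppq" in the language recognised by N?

accepted

Start: {4}
read p: {1, 2, 3}
read p: {3, 4}
read p: {1, 2, 3}
read p: {3, 4}
read p: {1, 2, 3}
read p: {3, 4}
read q: {0, 2, 4}
Reachable ∩ accepting = {0, 4} — nonempty.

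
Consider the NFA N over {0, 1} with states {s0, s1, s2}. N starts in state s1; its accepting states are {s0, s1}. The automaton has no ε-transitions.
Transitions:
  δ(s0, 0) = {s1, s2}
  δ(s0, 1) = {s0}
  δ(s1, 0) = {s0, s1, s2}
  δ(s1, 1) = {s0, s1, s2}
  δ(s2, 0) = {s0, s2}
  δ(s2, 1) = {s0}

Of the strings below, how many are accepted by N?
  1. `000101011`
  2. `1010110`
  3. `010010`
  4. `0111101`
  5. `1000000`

5

`000101011`: accepted
`1010110`: accepted
`010010`: accepted
`0111101`: accepted
`1000000`: accepted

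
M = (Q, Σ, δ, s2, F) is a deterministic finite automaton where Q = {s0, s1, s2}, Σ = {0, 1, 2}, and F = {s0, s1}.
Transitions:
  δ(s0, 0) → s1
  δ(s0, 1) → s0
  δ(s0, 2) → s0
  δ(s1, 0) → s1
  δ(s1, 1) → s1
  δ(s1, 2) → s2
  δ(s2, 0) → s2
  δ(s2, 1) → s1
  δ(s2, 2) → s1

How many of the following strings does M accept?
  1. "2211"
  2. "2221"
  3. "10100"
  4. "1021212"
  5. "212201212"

"2211": accepted
"2221": accepted
"10100": accepted
"1021212": rejected
"212201212": rejected

3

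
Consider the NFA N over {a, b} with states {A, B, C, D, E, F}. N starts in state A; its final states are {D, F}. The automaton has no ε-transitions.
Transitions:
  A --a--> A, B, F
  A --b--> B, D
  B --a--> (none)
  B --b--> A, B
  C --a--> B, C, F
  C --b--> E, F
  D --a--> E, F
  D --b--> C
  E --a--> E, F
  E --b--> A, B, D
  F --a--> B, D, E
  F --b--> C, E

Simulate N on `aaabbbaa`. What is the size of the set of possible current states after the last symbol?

Start: {A}
read a: {A, B, F}
read a: {A, B, D, E, F}
read a: {A, B, D, E, F}
read b: {A, B, C, D, E}
read b: {A, B, C, D, E, F}
read b: {A, B, C, D, E, F}
read a: {A, B, C, D, E, F}
read a: {A, B, C, D, E, F}
Final reachable set {A, B, C, D, E, F} has 6 states.

6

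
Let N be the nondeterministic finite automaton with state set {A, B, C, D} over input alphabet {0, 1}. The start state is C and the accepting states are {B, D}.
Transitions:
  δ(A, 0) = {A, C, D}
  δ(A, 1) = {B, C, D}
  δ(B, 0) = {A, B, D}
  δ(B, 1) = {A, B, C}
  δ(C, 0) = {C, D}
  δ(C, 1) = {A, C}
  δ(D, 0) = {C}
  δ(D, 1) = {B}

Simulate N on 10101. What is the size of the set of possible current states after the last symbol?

4

Start: {C}
read 1: {A, C}
read 0: {A, C, D}
read 1: {A, B, C, D}
read 0: {A, B, C, D}
read 1: {A, B, C, D}
Final reachable set {A, B, C, D} has 4 states.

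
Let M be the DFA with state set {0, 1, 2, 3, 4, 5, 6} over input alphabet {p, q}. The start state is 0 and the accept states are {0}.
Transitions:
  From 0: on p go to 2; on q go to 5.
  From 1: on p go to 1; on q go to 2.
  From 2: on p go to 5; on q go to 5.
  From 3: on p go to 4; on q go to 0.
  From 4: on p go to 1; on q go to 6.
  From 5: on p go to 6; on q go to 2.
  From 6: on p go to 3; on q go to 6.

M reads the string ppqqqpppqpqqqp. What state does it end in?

0 --p--> 2
2 --p--> 5
5 --q--> 2
2 --q--> 5
5 --q--> 2
2 --p--> 5
5 --p--> 6
6 --p--> 3
3 --q--> 0
0 --p--> 2
2 --q--> 5
5 --q--> 2
2 --q--> 5
5 --p--> 6

6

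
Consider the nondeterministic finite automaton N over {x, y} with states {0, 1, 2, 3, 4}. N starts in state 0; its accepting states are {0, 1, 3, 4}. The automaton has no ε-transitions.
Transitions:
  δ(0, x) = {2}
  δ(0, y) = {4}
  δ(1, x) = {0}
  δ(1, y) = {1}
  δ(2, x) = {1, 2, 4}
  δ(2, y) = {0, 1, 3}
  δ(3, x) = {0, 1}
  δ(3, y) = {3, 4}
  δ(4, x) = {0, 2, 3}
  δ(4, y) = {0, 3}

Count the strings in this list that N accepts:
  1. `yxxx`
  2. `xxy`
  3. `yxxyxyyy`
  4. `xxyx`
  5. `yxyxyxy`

5

`yxxx`: accepted
`xxy`: accepted
`yxxyxyyy`: accepted
`xxyx`: accepted
`yxyxyxy`: accepted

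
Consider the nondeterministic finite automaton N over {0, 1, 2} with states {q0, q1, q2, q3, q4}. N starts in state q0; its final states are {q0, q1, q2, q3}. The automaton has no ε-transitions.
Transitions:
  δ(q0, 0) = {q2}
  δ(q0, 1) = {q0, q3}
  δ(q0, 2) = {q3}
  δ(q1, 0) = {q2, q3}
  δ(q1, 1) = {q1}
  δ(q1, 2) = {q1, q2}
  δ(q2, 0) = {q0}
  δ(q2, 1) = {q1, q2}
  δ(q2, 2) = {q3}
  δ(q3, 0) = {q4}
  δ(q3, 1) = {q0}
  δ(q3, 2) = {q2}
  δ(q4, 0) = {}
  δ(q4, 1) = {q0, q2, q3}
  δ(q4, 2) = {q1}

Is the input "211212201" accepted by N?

accepted

Start: {q0}
read 2: {q3}
read 1: {q0}
read 1: {q0, q3}
read 2: {q2, q3}
read 1: {q0, q1, q2}
read 2: {q1, q2, q3}
read 2: {q1, q2, q3}
read 0: {q0, q2, q3, q4}
read 1: {q0, q1, q2, q3}
Reachable ∩ accepting = {q0, q1, q2, q3} — nonempty.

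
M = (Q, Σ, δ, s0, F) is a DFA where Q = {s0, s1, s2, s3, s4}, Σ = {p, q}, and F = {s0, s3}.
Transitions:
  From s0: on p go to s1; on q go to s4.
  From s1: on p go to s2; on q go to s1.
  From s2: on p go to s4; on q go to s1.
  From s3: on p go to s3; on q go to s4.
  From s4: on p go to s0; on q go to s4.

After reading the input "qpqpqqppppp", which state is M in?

s0

s0 --q--> s4
s4 --p--> s0
s0 --q--> s4
s4 --p--> s0
s0 --q--> s4
s4 --q--> s4
s4 --p--> s0
s0 --p--> s1
s1 --p--> s2
s2 --p--> s4
s4 --p--> s0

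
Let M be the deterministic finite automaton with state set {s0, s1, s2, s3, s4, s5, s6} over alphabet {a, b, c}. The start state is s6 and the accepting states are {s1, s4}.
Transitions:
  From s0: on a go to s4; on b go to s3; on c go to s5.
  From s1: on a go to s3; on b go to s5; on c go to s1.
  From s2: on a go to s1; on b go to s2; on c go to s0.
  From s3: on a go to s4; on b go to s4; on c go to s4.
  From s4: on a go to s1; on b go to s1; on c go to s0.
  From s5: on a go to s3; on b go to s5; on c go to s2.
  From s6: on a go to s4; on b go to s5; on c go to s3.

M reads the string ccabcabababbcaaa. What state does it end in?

s6 --c--> s3
s3 --c--> s4
s4 --a--> s1
s1 --b--> s5
s5 --c--> s2
s2 --a--> s1
s1 --b--> s5
s5 --a--> s3
s3 --b--> s4
s4 --a--> s1
s1 --b--> s5
s5 --b--> s5
s5 --c--> s2
s2 --a--> s1
s1 --a--> s3
s3 --a--> s4

s4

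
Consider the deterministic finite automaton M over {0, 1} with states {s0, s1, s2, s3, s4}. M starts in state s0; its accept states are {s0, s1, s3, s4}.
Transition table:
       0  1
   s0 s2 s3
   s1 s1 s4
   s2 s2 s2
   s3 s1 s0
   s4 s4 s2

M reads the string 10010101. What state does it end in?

s2

s0 --1--> s3
s3 --0--> s1
s1 --0--> s1
s1 --1--> s4
s4 --0--> s4
s4 --1--> s2
s2 --0--> s2
s2 --1--> s2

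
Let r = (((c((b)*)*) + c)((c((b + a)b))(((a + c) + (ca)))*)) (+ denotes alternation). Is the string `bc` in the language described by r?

no

No split of bc into u·v has ((c((b)*)*)+c) matching u and ((c((b+a)b))(((a+c)+(ca)))*) matching v.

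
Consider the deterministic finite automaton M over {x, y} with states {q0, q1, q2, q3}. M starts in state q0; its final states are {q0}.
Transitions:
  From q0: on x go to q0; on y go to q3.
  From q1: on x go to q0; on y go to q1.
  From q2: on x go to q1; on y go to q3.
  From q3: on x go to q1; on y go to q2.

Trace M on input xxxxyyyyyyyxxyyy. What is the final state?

q0 --x--> q0
q0 --x--> q0
q0 --x--> q0
q0 --x--> q0
q0 --y--> q3
q3 --y--> q2
q2 --y--> q3
q3 --y--> q2
q2 --y--> q3
q3 --y--> q2
q2 --y--> q3
q3 --x--> q1
q1 --x--> q0
q0 --y--> q3
q3 --y--> q2
q2 --y--> q3

q3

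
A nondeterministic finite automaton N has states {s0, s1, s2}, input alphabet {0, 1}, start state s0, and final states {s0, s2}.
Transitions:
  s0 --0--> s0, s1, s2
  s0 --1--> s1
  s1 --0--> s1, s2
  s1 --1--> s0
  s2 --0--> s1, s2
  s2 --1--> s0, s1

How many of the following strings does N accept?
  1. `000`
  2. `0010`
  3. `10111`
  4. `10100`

`000`: accepted
`0010`: accepted
`10111`: accepted
`10100`: accepted

4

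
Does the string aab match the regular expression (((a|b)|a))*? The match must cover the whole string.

Split into 3 pieces a · a · b; each matches ((a|b)|a).

yes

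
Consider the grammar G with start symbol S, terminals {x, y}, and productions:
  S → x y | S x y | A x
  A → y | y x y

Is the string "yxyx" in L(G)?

yes

S ⇒ Ax ⇒ yxyx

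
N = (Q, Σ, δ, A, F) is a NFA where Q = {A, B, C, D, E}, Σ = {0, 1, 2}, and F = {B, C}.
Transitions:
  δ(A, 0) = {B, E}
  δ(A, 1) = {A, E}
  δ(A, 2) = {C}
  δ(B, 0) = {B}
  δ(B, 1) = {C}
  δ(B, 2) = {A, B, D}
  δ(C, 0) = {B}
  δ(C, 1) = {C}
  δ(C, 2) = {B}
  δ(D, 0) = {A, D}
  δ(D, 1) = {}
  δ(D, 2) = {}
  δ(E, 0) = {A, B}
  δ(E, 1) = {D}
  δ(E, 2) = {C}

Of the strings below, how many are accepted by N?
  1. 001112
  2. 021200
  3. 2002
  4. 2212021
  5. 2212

001112: accepted
021200: accepted
2002: accepted
2212021: accepted
2212: accepted

5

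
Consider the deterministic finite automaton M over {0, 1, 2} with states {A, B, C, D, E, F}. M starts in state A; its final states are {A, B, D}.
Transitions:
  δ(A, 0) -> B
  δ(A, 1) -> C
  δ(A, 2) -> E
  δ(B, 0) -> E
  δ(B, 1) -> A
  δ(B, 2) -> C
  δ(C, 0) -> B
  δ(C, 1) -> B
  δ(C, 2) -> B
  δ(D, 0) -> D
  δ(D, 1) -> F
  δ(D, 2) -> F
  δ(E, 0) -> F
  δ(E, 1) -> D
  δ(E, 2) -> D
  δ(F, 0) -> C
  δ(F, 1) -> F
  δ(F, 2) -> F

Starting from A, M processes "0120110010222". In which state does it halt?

C

A --0--> B
B --1--> A
A --2--> E
E --0--> F
F --1--> F
F --1--> F
F --0--> C
C --0--> B
B --1--> A
A --0--> B
B --2--> C
C --2--> B
B --2--> C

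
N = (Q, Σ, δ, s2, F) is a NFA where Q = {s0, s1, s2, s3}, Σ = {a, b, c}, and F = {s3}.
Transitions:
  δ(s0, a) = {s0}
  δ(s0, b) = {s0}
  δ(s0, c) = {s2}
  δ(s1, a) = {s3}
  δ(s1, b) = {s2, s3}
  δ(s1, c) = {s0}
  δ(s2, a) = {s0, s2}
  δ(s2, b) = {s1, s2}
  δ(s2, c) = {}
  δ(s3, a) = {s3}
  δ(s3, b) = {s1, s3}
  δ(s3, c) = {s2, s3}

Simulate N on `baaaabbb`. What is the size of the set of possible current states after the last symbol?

Start: {s2}
read b: {s1, s2}
read a: {s0, s2, s3}
read a: {s0, s2, s3}
read a: {s0, s2, s3}
read a: {s0, s2, s3}
read b: {s0, s1, s2, s3}
read b: {s0, s1, s2, s3}
read b: {s0, s1, s2, s3}
Final reachable set {s0, s1, s2, s3} has 4 states.

4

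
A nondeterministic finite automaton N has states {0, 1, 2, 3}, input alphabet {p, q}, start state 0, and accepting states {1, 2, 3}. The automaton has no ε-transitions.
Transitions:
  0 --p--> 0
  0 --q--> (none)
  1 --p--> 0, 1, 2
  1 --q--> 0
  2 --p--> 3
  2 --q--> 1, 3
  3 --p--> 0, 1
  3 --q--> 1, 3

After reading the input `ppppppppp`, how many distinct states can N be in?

1

Start: {0}
read p: {0}
read p: {0}
read p: {0}
read p: {0}
read p: {0}
read p: {0}
read p: {0}
read p: {0}
read p: {0}
Final reachable set {0} has 1 state.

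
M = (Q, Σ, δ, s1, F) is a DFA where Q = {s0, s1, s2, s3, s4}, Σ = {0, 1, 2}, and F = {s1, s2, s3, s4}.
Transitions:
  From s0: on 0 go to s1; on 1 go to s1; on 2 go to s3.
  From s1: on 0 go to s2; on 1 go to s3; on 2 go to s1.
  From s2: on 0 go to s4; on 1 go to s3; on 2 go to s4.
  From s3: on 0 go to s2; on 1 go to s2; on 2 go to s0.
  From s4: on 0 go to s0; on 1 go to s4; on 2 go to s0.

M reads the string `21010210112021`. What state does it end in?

s1 --2--> s1
s1 --1--> s3
s3 --0--> s2
s2 --1--> s3
s3 --0--> s2
s2 --2--> s4
s4 --1--> s4
s4 --0--> s0
s0 --1--> s1
s1 --1--> s3
s3 --2--> s0
s0 --0--> s1
s1 --2--> s1
s1 --1--> s3

s3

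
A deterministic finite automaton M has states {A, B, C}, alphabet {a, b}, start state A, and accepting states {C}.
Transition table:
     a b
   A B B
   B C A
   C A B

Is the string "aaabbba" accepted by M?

A --a--> B
B --a--> C
C --a--> A
A --b--> B
B --b--> A
A --b--> B
B --a--> C
End in state C, which is an accepting state.

accepted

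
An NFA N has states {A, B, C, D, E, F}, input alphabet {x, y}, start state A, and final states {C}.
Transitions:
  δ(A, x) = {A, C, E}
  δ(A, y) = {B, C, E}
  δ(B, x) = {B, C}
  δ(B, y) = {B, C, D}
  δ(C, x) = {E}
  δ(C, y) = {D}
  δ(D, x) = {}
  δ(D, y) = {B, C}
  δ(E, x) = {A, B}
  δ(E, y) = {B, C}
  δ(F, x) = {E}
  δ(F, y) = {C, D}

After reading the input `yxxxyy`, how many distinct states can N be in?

3

Start: {A}
read y: {B, C, E}
read x: {A, B, C, E}
read x: {A, B, C, E}
read x: {A, B, C, E}
read y: {B, C, D, E}
read y: {B, C, D}
Final reachable set {B, C, D} has 3 states.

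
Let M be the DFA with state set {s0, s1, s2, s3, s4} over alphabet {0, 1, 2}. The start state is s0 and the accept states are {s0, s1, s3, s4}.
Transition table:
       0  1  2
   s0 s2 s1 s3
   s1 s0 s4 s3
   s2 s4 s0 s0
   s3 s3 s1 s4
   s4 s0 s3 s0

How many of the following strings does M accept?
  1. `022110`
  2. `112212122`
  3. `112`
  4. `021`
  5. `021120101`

`022110`: accepted
`112212122`: accepted
`112`: accepted
`021`: accepted
`021120101`: accepted

5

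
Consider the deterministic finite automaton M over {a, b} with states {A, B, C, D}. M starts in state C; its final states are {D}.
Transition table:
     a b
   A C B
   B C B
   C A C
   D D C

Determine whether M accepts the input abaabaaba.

rejected

C --a--> A
A --b--> B
B --a--> C
C --a--> A
A --b--> B
B --a--> C
C --a--> A
A --b--> B
B --a--> C
End in state C, which is not an accepting state.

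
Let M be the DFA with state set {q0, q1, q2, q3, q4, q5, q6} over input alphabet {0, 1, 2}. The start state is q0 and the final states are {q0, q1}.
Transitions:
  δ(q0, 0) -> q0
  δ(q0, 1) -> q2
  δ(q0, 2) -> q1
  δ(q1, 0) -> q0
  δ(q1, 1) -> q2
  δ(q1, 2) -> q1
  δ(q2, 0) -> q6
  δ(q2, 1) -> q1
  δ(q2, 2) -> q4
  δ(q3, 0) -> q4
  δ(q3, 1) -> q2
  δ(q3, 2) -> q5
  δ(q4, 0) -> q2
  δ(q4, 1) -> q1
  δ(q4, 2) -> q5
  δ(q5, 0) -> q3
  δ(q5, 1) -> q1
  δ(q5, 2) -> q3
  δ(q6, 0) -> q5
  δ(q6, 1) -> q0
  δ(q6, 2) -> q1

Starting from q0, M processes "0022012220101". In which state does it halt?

q2

q0 --0--> q0
q0 --0--> q0
q0 --2--> q1
q1 --2--> q1
q1 --0--> q0
q0 --1--> q2
q2 --2--> q4
q4 --2--> q5
q5 --2--> q3
q3 --0--> q4
q4 --1--> q1
q1 --0--> q0
q0 --1--> q2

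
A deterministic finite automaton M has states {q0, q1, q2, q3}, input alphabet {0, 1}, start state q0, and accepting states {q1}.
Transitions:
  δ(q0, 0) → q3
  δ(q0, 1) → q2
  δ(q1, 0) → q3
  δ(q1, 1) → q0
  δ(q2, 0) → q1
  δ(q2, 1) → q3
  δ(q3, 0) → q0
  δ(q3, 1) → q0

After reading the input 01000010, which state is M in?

q1

q0 --0--> q3
q3 --1--> q0
q0 --0--> q3
q3 --0--> q0
q0 --0--> q3
q3 --0--> q0
q0 --1--> q2
q2 --0--> q1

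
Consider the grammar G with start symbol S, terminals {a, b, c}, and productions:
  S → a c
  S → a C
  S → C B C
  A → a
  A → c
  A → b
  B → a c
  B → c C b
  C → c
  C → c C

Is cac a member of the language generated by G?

no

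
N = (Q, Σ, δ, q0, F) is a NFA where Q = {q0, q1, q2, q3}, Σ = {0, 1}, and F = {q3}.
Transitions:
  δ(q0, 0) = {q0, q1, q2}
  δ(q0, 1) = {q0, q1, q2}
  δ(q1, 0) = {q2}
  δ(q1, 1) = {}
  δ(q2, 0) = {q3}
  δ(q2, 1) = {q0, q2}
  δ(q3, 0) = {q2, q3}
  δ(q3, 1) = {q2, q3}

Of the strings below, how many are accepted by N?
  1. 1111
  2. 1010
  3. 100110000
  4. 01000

3

1111: rejected
1010: accepted
100110000: accepted
01000: accepted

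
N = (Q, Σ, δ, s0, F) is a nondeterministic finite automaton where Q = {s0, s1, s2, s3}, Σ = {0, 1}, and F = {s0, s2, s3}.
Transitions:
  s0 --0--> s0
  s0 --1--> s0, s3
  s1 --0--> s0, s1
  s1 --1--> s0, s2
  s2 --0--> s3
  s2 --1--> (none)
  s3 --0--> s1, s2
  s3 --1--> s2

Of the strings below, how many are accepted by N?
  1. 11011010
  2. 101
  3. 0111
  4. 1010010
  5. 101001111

11011010: accepted
101: accepted
0111: accepted
1010010: accepted
101001111: accepted

5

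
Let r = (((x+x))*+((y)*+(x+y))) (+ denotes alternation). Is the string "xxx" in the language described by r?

The left alternative ((x+x))* matches xxx.

yes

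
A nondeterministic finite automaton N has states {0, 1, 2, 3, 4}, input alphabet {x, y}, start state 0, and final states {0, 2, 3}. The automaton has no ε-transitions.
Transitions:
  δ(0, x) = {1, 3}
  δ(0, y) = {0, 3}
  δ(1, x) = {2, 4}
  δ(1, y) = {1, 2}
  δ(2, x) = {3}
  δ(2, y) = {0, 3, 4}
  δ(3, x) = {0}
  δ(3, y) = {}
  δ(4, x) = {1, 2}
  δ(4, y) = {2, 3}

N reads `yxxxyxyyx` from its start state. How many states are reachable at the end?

5

Start: {0}
read y: {0, 3}
read x: {0, 1, 3}
read x: {0, 1, 2, 3, 4}
read x: {0, 1, 2, 3, 4}
read y: {0, 1, 2, 3, 4}
read x: {0, 1, 2, 3, 4}
read y: {0, 1, 2, 3, 4}
read y: {0, 1, 2, 3, 4}
read x: {0, 1, 2, 3, 4}
Final reachable set {0, 1, 2, 3, 4} has 5 states.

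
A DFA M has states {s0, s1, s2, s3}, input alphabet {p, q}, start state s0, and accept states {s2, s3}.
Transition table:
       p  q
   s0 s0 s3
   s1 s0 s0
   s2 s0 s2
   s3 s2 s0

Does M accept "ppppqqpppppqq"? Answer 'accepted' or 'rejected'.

rejected

s0 --p--> s0
s0 --p--> s0
s0 --p--> s0
s0 --p--> s0
s0 --q--> s3
s3 --q--> s0
s0 --p--> s0
s0 --p--> s0
s0 --p--> s0
s0 --p--> s0
s0 --p--> s0
s0 --q--> s3
s3 --q--> s0
End in state s0, which is not an accepting state.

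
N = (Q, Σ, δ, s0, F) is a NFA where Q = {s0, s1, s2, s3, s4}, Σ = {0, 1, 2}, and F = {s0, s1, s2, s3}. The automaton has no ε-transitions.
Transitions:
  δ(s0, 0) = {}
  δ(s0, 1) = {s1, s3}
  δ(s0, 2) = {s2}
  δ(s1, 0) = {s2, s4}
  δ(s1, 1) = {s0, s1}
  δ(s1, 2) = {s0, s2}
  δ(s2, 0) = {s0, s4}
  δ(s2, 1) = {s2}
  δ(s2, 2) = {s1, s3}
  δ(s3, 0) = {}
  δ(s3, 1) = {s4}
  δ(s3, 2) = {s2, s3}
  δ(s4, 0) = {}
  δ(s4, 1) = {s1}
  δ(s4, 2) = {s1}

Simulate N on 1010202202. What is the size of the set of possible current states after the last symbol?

3

Start: {s0}
read 1: {s1, s3}
read 0: {s2, s4}
read 1: {s1, s2}
read 0: {s0, s2, s4}
read 2: {s1, s2, s3}
read 0: {s0, s2, s4}
read 2: {s1, s2, s3}
read 2: {s0, s1, s2, s3}
read 0: {s0, s2, s4}
read 2: {s1, s2, s3}
Final reachable set {s1, s2, s3} has 3 states.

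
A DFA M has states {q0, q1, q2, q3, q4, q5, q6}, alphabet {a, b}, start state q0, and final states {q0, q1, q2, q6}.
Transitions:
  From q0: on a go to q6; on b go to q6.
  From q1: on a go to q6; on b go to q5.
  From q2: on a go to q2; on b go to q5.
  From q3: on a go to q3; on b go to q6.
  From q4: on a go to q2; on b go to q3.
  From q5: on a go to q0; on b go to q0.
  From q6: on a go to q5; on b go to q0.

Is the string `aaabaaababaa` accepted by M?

rejected

q0 --a--> q6
q6 --a--> q5
q5 --a--> q0
q0 --b--> q6
q6 --a--> q5
q5 --a--> q0
q0 --a--> q6
q6 --b--> q0
q0 --a--> q6
q6 --b--> q0
q0 --a--> q6
q6 --a--> q5
End in state q5, which is not an accepting state.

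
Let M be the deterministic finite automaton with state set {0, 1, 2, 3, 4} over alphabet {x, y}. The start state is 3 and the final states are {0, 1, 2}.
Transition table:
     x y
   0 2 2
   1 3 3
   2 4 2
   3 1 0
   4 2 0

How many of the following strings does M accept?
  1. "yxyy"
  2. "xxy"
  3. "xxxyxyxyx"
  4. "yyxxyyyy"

"yxyy": accepted
"xxy": accepted
"xxxyxyxyx": accepted
"yyxxyyyy": accepted

4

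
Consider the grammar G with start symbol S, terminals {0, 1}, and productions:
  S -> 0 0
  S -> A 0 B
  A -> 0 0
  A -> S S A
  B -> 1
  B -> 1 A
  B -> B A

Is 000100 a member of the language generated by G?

S ⇒ A0B ⇒ 000B ⇒ 0001A ⇒ 000100

yes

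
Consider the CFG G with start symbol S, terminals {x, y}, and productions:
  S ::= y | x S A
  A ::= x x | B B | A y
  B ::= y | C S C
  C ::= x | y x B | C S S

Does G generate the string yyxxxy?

no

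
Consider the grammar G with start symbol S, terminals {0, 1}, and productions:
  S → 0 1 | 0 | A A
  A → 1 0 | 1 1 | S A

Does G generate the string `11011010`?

no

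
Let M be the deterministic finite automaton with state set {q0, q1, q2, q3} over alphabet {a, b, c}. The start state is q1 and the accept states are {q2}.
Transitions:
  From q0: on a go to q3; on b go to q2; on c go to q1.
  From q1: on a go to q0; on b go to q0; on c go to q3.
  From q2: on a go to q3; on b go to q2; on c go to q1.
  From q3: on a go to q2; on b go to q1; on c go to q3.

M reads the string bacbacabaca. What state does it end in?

q1 --b--> q0
q0 --a--> q3
q3 --c--> q3
q3 --b--> q1
q1 --a--> q0
q0 --c--> q1
q1 --a--> q0
q0 --b--> q2
q2 --a--> q3
q3 --c--> q3
q3 --a--> q2

q2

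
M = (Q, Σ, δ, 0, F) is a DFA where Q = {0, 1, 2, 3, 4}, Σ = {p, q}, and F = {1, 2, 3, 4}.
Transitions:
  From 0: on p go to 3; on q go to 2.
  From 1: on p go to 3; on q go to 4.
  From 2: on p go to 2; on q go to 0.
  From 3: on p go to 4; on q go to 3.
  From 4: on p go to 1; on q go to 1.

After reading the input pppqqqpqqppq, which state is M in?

0 --p--> 3
3 --p--> 4
4 --p--> 1
1 --q--> 4
4 --q--> 1
1 --q--> 4
4 --p--> 1
1 --q--> 4
4 --q--> 1
1 --p--> 3
3 --p--> 4
4 --q--> 1

1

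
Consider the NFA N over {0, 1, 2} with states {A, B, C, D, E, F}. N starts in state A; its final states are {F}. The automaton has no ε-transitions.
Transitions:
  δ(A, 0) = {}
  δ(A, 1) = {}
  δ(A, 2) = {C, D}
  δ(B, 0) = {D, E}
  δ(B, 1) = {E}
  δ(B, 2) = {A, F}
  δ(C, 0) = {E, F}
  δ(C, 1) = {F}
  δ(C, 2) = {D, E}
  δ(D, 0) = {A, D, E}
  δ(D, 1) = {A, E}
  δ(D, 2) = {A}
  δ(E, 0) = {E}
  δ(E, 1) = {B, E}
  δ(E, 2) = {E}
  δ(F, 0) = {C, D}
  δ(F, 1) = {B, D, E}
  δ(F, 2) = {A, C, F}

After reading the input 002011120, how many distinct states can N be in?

Start: {A}
read 0: {}
The reachable set is empty and stays empty for the remaining 8 symbols.
Final reachable set {} has 0 states.

0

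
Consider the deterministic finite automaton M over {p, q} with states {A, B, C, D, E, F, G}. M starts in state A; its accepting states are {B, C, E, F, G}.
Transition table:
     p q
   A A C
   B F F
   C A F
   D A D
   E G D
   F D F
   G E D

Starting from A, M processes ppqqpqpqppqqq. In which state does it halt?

A --p--> A
A --p--> A
A --q--> C
C --q--> F
F --p--> D
D --q--> D
D --p--> A
A --q--> C
C --p--> A
A --p--> A
A --q--> C
C --q--> F
F --q--> F

F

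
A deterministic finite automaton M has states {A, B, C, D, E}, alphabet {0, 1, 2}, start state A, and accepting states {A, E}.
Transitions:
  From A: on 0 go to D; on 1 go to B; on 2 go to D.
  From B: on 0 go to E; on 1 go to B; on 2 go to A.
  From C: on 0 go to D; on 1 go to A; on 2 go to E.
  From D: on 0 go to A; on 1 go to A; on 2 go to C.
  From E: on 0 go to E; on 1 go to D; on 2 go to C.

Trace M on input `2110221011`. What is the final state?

B

A --2--> D
D --1--> A
A --1--> B
B --0--> E
E --2--> C
C --2--> E
E --1--> D
D --0--> A
A --1--> B
B --1--> B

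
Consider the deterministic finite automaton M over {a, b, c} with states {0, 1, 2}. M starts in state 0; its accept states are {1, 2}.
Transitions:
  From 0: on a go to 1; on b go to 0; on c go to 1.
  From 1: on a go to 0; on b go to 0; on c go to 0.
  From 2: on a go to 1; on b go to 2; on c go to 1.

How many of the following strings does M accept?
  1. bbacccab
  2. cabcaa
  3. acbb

1

bbacccab: rejected
cabcaa: accepted
acbb: rejected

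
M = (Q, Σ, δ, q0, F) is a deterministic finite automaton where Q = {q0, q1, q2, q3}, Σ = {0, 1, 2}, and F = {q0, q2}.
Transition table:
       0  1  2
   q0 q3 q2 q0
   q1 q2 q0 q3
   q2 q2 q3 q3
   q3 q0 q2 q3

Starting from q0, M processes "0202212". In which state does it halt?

q0 --0--> q3
q3 --2--> q3
q3 --0--> q0
q0 --2--> q0
q0 --2--> q0
q0 --1--> q2
q2 --2--> q3

q3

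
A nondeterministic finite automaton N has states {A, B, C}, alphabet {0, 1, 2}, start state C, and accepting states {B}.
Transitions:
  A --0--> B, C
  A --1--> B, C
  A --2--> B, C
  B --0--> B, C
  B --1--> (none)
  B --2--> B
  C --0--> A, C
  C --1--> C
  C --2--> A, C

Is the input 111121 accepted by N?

Start: {C}
read 1: {C}
read 1: {C}
read 1: {C}
read 1: {C}
read 2: {A, C}
read 1: {B, C}
Reachable ∩ accepting = {B} — nonempty.

accepted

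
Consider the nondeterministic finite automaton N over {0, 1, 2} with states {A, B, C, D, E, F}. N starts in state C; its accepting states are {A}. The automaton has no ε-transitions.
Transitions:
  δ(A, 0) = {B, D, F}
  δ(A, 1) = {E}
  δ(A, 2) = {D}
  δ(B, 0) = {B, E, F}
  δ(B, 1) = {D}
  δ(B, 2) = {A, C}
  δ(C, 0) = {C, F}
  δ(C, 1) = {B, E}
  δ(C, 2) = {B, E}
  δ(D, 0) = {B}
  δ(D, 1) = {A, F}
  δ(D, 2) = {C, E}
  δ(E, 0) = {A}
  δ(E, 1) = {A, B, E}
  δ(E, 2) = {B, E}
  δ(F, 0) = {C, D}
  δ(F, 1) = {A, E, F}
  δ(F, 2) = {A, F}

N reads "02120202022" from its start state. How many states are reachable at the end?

Start: {C}
read 0: {C, F}
read 2: {A, B, E, F}
read 1: {A, B, D, E, F}
read 2: {A, B, C, D, E, F}
read 0: {A, B, C, D, E, F}
read 2: {A, B, C, D, E, F}
read 0: {A, B, C, D, E, F}
read 2: {A, B, C, D, E, F}
read 0: {A, B, C, D, E, F}
read 2: {A, B, C, D, E, F}
read 2: {A, B, C, D, E, F}
Final reachable set {A, B, C, D, E, F} has 6 states.

6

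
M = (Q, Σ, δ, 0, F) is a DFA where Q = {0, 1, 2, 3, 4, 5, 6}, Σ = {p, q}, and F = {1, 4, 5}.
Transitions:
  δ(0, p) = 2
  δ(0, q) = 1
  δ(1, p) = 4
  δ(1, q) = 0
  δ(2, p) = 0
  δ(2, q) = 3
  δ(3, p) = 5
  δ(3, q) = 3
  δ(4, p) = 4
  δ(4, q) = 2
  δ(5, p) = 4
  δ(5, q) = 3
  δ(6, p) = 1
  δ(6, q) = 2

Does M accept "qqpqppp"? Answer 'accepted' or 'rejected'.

0 --q--> 1
1 --q--> 0
0 --p--> 2
2 --q--> 3
3 --p--> 5
5 --p--> 4
4 --p--> 4
End in state 4, which is an accepting state.

accepted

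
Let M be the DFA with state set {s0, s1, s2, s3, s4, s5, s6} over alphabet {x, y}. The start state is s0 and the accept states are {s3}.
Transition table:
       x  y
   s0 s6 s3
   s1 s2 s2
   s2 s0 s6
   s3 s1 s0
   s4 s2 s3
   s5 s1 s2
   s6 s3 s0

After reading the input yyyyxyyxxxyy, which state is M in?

s0 --y--> s3
s3 --y--> s0
s0 --y--> s3
s3 --y--> s0
s0 --x--> s6
s6 --y--> s0
s0 --y--> s3
s3 --x--> s1
s1 --x--> s2
s2 --x--> s0
s0 --y--> s3
s3 --y--> s0

s0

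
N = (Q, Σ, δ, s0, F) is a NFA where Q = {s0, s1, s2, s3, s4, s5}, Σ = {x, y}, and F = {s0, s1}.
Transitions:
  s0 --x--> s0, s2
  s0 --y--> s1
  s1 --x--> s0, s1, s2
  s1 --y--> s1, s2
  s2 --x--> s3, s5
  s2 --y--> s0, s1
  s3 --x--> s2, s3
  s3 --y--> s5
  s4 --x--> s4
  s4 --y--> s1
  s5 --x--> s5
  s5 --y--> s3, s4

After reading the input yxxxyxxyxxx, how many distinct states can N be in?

Start: {s0}
read y: {s1}
read x: {s0, s1, s2}
read x: {s0, s1, s2, s3, s5}
read x: {s0, s1, s2, s3, s5}
read y: {s0, s1, s2, s3, s4, s5}
read x: {s0, s1, s2, s3, s4, s5}
read x: {s0, s1, s2, s3, s4, s5}
read y: {s0, s1, s2, s3, s4, s5}
read x: {s0, s1, s2, s3, s4, s5}
read x: {s0, s1, s2, s3, s4, s5}
read x: {s0, s1, s2, s3, s4, s5}
Final reachable set {s0, s1, s2, s3, s4, s5} has 6 states.

6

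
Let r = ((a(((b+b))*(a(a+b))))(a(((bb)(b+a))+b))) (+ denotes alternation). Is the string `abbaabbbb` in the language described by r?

no

No split of abbaabbbb into u·v has (a(((b+b))*(a(a+b)))) matching u and (a(((bb)(b+a))+b)) matching v.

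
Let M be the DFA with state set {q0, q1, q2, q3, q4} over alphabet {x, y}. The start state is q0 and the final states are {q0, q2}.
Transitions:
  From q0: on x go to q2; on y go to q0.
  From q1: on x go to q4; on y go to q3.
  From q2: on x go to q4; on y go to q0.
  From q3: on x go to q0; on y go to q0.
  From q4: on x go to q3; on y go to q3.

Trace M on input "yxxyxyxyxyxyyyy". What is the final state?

q0 --y--> q0
q0 --x--> q2
q2 --x--> q4
q4 --y--> q3
q3 --x--> q0
q0 --y--> q0
q0 --x--> q2
q2 --y--> q0
q0 --x--> q2
q2 --y--> q0
q0 --x--> q2
q2 --y--> q0
q0 --y--> q0
q0 --y--> q0
q0 --y--> q0

q0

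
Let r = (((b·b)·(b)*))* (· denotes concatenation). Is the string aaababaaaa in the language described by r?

no

aaababaaaa cannot be split into zero or more pieces each matching ((b·b)·(b)*).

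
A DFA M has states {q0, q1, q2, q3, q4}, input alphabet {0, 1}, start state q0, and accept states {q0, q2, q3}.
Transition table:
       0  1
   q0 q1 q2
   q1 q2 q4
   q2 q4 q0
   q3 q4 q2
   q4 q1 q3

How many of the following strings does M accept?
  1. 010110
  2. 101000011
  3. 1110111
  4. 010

2

010110: rejected
101000011: accepted
1110111: accepted
010: rejected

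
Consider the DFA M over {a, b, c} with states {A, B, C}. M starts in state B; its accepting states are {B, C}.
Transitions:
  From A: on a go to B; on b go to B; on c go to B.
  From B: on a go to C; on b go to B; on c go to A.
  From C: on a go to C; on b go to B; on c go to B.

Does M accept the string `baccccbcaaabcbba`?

B --b--> B
B --a--> C
C --c--> B
B --c--> A
A --c--> B
B --c--> A
A --b--> B
B --c--> A
A --a--> B
B --a--> C
C --a--> C
C --b--> B
B --c--> A
A --b--> B
B --b--> B
B --a--> C
End in state C, which is an accepting state.

accepted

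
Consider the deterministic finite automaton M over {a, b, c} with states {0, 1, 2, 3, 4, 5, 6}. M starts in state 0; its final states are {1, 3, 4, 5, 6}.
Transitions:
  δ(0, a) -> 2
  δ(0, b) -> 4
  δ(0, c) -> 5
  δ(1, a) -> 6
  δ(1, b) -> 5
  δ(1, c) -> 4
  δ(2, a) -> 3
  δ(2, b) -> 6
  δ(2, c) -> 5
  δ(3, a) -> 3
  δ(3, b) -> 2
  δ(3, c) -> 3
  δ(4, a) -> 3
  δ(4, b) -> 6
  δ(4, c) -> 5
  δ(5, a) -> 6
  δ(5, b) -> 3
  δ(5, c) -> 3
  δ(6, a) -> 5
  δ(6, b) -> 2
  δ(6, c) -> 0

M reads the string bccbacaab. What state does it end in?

0 --b--> 4
4 --c--> 5
5 --c--> 3
3 --b--> 2
2 --a--> 3
3 --c--> 3
3 --a--> 3
3 --a--> 3
3 --b--> 2

2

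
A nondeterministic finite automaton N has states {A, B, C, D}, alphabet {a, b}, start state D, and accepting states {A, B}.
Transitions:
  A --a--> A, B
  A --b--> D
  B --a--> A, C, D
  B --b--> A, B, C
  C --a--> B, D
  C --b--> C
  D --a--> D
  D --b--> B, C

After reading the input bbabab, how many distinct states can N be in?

4

Start: {D}
read b: {B, C}
read b: {A, B, C}
read a: {A, B, C, D}
read b: {A, B, C, D}
read a: {A, B, C, D}
read b: {A, B, C, D}
Final reachable set {A, B, C, D} has 4 states.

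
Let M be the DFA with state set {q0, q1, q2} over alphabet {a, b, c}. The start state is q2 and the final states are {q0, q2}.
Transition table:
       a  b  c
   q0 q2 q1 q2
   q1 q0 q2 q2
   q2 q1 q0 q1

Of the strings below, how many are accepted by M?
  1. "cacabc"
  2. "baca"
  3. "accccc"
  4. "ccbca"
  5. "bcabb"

3

"cacabc": rejected
"baca": accepted
"accccc": accepted
"ccbca": rejected
"bcabb": accepted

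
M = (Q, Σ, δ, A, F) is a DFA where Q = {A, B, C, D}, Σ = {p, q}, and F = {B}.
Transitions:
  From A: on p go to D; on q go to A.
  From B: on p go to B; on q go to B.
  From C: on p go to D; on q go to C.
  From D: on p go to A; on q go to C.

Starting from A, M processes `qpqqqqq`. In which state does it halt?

A --q--> A
A --p--> D
D --q--> C
C --q--> C
C --q--> C
C --q--> C
C --q--> C

C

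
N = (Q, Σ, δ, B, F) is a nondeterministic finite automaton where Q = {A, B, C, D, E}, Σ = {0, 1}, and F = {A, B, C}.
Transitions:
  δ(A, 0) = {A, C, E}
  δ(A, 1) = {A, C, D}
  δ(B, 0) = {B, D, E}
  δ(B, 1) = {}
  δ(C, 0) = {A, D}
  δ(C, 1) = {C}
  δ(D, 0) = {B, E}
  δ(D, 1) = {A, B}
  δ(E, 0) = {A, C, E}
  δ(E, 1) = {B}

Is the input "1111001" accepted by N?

rejected

Start: {B}
read 1: {}
The reachable set is empty and stays empty for the remaining 6 symbols.
Reachable ∩ accepting = {} — empty.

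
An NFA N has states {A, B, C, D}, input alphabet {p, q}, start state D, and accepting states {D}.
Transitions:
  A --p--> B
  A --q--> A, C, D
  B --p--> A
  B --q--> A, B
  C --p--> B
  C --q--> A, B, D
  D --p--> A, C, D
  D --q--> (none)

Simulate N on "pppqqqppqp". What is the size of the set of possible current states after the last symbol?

4

Start: {D}
read p: {A, C, D}
read p: {A, B, C, D}
read p: {A, B, C, D}
read q: {A, B, C, D}
read q: {A, B, C, D}
read q: {A, B, C, D}
read p: {A, B, C, D}
read p: {A, B, C, D}
read q: {A, B, C, D}
read p: {A, B, C, D}
Final reachable set {A, B, C, D} has 4 states.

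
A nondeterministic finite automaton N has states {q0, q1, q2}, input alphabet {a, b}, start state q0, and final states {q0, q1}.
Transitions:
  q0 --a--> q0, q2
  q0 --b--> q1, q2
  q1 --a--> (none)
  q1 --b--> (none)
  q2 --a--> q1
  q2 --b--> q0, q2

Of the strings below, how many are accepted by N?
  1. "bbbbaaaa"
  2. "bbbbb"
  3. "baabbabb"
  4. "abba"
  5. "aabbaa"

"bbbbaaaa": accepted
"bbbbb": accepted
"baabbabb": rejected
"abba": accepted
"aabbaa": accepted

4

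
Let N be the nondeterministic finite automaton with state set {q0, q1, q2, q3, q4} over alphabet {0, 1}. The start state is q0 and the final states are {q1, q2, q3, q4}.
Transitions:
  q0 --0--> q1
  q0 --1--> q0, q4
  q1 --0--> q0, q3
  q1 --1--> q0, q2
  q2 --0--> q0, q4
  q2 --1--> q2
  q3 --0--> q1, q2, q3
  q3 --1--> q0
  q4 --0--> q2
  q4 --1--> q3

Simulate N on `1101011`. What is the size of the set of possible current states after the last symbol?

4

Start: {q0}
read 1: {q0, q4}
read 1: {q0, q3, q4}
read 0: {q1, q2, q3}
read 1: {q0, q2}
read 0: {q0, q1, q4}
read 1: {q0, q2, q3, q4}
read 1: {q0, q2, q3, q4}
Final reachable set {q0, q2, q3, q4} has 4 states.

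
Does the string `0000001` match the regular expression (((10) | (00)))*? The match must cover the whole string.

0000001 cannot be split into zero or more pieces each matching ((10)|(00)).

no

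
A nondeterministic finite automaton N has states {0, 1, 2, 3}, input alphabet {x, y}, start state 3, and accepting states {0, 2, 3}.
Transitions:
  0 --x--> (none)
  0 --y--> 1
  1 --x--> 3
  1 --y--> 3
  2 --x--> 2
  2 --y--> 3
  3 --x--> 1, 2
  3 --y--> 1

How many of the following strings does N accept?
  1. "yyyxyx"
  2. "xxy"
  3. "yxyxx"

3

"yyyxyx": accepted
"xxy": accepted
"yxyxx": accepted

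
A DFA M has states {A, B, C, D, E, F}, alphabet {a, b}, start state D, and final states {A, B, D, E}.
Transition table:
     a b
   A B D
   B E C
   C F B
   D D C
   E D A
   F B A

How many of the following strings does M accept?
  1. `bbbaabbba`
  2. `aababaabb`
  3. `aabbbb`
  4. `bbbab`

3

`bbbaabbba`: rejected
`aababaabb`: accepted
`aabbbb`: accepted
`bbbab`: accepted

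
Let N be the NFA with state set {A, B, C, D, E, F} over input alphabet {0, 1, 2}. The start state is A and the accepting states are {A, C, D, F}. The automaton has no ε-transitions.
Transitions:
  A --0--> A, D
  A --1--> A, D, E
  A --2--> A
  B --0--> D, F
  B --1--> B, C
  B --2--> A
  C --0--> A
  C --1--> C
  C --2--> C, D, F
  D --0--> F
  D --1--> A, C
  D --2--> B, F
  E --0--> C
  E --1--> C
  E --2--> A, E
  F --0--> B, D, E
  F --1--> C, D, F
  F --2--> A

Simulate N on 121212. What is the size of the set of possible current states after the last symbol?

6

Start: {A}
read 1: {A, D, E}
read 2: {A, B, E, F}
read 1: {A, B, C, D, E, F}
read 2: {A, B, C, D, E, F}
read 1: {A, B, C, D, E, F}
read 2: {A, B, C, D, E, F}
Final reachable set {A, B, C, D, E, F} has 6 states.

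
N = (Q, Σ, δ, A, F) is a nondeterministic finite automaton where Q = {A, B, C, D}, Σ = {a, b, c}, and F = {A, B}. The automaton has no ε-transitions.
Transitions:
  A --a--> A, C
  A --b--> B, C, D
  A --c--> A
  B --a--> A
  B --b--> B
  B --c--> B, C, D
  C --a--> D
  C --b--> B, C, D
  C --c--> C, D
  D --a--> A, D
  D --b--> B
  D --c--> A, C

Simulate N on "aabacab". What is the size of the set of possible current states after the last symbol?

Start: {A}
read a: {A, C}
read a: {A, C, D}
read b: {B, C, D}
read a: {A, D}
read c: {A, C}
read a: {A, C, D}
read b: {B, C, D}
Final reachable set {B, C, D} has 3 states.

3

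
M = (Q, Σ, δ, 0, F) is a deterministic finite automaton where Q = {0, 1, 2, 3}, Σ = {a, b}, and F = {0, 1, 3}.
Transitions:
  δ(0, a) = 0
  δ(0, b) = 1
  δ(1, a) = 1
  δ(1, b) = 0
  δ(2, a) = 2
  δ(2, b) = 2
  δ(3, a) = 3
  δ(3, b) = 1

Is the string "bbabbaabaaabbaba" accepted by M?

0 --b--> 1
1 --b--> 0
0 --a--> 0
0 --b--> 1
1 --b--> 0
0 --a--> 0
0 --a--> 0
0 --b--> 1
1 --a--> 1
1 --a--> 1
1 --a--> 1
1 --b--> 0
0 --b--> 1
1 --a--> 1
1 --b--> 0
0 --a--> 0
End in state 0, which is an accepting state.

accepted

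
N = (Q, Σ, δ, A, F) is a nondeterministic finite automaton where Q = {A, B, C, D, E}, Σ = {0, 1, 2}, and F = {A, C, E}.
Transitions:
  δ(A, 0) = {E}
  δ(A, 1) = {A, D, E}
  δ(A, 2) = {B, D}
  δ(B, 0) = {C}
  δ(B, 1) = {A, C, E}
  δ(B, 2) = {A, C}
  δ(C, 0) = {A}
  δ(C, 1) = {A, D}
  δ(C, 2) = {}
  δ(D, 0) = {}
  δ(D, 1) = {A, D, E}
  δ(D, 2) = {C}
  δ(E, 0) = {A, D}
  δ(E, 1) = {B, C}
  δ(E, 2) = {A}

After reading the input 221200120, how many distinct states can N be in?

3

Start: {A}
read 2: {B, D}
read 2: {A, C}
read 1: {A, D, E}
read 2: {A, B, C, D}
read 0: {A, C, E}
read 0: {A, D, E}
read 1: {A, B, C, D, E}
read 2: {A, B, C, D}
read 0: {A, C, E}
Final reachable set {A, C, E} has 3 states.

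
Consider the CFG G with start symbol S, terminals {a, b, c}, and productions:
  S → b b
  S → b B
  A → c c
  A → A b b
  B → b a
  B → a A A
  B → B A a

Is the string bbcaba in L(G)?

no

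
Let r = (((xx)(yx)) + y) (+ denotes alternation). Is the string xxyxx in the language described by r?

no

Neither ((xx)(yx)) nor y matches xxyxx.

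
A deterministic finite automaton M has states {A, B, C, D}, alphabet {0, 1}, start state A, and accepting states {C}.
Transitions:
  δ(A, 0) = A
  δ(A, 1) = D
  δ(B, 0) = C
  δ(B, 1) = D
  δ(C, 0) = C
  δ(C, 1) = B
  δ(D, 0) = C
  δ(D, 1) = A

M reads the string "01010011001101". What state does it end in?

A --0--> A
A --1--> D
D --0--> C
C --1--> B
B --0--> C
C --0--> C
C --1--> B
B --1--> D
D --0--> C
C --0--> C
C --1--> B
B --1--> D
D --0--> C
C --1--> B

B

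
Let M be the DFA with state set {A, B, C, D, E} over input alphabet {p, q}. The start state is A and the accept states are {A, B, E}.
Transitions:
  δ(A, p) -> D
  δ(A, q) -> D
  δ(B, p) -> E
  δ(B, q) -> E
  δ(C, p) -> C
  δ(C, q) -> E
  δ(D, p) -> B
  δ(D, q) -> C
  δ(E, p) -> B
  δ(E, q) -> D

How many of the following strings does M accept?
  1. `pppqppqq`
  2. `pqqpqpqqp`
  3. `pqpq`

`pppqppqq`: rejected
`pqqpqpqqp`: accepted
`pqpq`: accepted

2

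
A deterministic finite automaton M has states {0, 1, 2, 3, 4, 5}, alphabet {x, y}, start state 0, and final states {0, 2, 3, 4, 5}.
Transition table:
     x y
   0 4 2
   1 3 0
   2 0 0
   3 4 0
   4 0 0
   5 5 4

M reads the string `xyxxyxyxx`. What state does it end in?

0 --x--> 4
4 --y--> 0
0 --x--> 4
4 --x--> 0
0 --y--> 2
2 --x--> 0
0 --y--> 2
2 --x--> 0
0 --x--> 4

4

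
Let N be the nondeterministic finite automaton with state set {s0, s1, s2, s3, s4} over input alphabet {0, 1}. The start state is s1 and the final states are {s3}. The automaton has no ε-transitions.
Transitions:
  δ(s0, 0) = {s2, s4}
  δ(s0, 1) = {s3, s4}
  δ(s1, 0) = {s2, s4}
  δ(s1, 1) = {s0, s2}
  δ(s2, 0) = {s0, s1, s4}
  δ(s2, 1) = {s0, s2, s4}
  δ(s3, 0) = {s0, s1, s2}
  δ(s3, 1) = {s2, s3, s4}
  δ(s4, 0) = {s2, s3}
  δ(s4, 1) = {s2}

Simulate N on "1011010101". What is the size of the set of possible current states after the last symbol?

4

Start: {s1}
read 1: {s0, s2}
read 0: {s0, s1, s2, s4}
read 1: {s0, s2, s3, s4}
read 1: {s0, s2, s3, s4}
read 0: {s0, s1, s2, s3, s4}
read 1: {s0, s2, s3, s4}
read 0: {s0, s1, s2, s3, s4}
read 1: {s0, s2, s3, s4}
read 0: {s0, s1, s2, s3, s4}
read 1: {s0, s2, s3, s4}
Final reachable set {s0, s2, s3, s4} has 4 states.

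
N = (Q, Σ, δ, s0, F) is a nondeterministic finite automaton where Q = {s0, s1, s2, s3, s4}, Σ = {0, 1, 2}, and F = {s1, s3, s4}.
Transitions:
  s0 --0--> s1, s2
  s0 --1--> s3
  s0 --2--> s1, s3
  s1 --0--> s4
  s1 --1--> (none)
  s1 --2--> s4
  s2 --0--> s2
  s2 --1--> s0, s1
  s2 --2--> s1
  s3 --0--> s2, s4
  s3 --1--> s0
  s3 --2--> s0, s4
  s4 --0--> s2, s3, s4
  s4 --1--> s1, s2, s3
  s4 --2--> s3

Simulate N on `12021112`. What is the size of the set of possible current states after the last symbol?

4

Start: {s0}
read 1: {s3}
read 2: {s0, s4}
read 0: {s1, s2, s3, s4}
read 2: {s0, s1, s3, s4}
read 1: {s0, s1, s2, s3}
read 1: {s0, s1, s3}
read 1: {s0, s3}
read 2: {s0, s1, s3, s4}
Final reachable set {s0, s1, s3, s4} has 4 states.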